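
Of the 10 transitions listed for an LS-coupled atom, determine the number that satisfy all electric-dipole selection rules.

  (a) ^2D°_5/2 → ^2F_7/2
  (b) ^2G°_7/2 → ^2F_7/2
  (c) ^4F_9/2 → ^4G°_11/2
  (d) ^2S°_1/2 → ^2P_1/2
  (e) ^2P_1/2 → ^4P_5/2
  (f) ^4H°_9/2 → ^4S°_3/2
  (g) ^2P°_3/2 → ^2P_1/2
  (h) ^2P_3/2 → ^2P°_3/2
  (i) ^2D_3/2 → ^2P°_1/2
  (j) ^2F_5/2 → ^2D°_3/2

(a) allowed
(b) allowed
(c) allowed
(d) allowed
(e) forbidden (parity, ΔS, ΔJ fail)
(f) forbidden (parity, ΔL, ΔJ fail)
(g) allowed
(h) allowed
(i) allowed
(j) allowed
Total allowed: 8 of 10.

8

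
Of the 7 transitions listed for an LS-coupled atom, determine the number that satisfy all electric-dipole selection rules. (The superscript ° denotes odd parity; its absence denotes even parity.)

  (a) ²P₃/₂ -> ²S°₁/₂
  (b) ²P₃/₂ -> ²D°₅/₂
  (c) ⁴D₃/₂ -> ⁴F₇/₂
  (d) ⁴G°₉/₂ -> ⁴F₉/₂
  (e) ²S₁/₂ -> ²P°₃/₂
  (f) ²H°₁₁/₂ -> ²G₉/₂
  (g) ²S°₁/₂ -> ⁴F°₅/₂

(a) allowed
(b) allowed
(c) forbidden (parity, ΔJ fail)
(d) allowed
(e) allowed
(f) allowed
(g) forbidden (parity, ΔS, ΔL, ΔJ fail)
Total allowed: 5 of 7.

5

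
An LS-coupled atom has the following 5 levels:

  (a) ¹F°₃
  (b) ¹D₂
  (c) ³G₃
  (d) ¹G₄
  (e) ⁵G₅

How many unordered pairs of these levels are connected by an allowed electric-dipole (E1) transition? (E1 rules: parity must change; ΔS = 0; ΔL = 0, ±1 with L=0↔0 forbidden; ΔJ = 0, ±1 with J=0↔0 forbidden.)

2

(a)–(b): allowed.
(a)–(c): forbidden (ΔS).
(a)–(d): allowed.
(a)–(e): forbidden (ΔS, ΔJ).
(b)–(c): forbidden (parity, ΔS, ΔL).
(b)–(d): forbidden (parity, ΔL, ΔJ).
(b)–(e): forbidden (parity, ΔS, ΔL, ΔJ).
(c)–(d): forbidden (parity, ΔS).
(c)–(e): forbidden (parity, ΔS, ΔJ).
(d)–(e): forbidden (parity, ΔS).
Allowed pairs: 2 of 10.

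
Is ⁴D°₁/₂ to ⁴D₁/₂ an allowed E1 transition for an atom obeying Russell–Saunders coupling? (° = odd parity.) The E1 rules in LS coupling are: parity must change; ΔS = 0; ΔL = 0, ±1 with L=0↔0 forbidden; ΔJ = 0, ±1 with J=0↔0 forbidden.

ΔS = 0: S: 3/2 → 3/2 — passes.
ΔJ = 0, ±1 (not J=0↔0): J: 1/2 → 1/2, ΔJ = +0 — passes.
Parity must change: odd → even — passes.
ΔL = 0, ±1 (not L=0↔0): L: 2 → 2, ΔL = +0 — passes.
All four E1 rules are satisfied.

allowed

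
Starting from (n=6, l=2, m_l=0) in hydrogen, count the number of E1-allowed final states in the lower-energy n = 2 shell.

3

E1 requires Δl = ±1, so l_f ∈ {1, 3}; with 0 ≤ l_f ≤ n_f−1 = 1, the allowed l_f values are {1}.
For l_f = 1: m_f ∈ {m_i−1, m_i, m_i+1} ∩ [−1, 1] = {-1, 0, 1} → 3 states.
Total: 3.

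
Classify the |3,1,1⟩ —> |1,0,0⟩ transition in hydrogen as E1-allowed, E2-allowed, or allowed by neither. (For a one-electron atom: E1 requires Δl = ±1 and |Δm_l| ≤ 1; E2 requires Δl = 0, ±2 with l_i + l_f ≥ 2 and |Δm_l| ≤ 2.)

E1

Δl = 0 − 1 = -1; l_i + l_f = 1.
Δm_l = -1.
E1 (Δl = ±1, |Δm_l| ≤ 1): satisfied.
E2 (Δl = 0,±2, l_i+l_f ≥ 2, |Δm_l| ≤ 2): not satisfied.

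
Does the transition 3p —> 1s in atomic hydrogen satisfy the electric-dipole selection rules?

allowed

Δl = 0 − 1 = -1; the E1 rule Δl = ±1 is passes.
All E1 selection rules are satisfied.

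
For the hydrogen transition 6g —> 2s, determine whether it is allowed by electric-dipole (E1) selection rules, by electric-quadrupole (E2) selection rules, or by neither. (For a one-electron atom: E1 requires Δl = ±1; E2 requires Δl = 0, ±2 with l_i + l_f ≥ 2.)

neither

Δl = 0 − 4 = -4; l_i + l_f = 4.
E1 (Δl = ±1): not satisfied.
E2 (Δl = 0,±2, l_i+l_f ≥ 2): not satisfied.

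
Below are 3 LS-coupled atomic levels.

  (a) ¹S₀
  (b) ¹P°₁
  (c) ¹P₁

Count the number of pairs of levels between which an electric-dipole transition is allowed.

2

(a)–(b): allowed.
(a)–(c): forbidden (parity).
(b)–(c): allowed.
Allowed pairs: 2 of 3.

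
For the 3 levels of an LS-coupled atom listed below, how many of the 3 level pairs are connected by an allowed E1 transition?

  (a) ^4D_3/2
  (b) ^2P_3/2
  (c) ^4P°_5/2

(a)–(b): forbidden (parity, ΔS).
(a)–(c): allowed.
(b)–(c): forbidden (ΔS).
Allowed pairs: 1 of 3.

1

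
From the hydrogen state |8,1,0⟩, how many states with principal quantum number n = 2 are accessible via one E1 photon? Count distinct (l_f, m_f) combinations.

1

E1 requires Δl = ±1, so l_f ∈ {0, 2}; with 0 ≤ l_f ≤ n_f−1 = 1, the allowed l_f values are {0}.
For l_f = 0: m_f ∈ {m_i−1, m_i, m_i+1} ∩ [−0, 0] = {0} → 1 state.
Total: 1.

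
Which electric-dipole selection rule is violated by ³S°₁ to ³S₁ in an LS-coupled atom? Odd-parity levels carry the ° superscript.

the L=0 ↔ L=0 exclusion

ΔJ = 0, ±1 (not J=0↔0): J: 1 → 1, ΔJ = +0 — satisfied.
ΔL = 0, ±1 (not L=0↔0): L: 0 → 0, ΔL = +0 — violated.
Parity must change: odd → even — satisfied.
ΔS = 0: S: 1 → 1 — satisfied.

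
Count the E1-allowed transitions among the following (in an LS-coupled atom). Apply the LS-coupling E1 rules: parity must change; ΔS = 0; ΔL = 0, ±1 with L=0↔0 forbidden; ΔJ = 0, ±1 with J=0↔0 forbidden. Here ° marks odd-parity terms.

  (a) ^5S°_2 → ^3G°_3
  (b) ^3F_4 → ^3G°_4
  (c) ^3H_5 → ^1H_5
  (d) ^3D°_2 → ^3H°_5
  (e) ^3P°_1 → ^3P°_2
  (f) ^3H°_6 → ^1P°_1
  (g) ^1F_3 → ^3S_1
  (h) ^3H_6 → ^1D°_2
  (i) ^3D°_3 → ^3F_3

2

(a) forbidden (parity, ΔS, ΔL fail)
(b) allowed
(c) forbidden (parity, ΔS fail)
(d) forbidden (parity, ΔL, ΔJ fail)
(e) forbidden (parity fails)
(f) forbidden (parity, ΔS, ΔL, ΔJ fail)
(g) forbidden (parity, ΔS, ΔL, ΔJ fail)
(h) forbidden (ΔS, ΔL, ΔJ fail)
(i) allowed
Total allowed: 2 of 9.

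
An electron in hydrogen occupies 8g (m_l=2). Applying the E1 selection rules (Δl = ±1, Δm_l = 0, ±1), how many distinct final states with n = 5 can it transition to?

E1 requires Δl = ±1, so l_f ∈ {3, 5}; with 0 ≤ l_f ≤ n_f−1 = 4, the allowed l_f values are {3}.
For l_f = 3: m_f ∈ {m_i−1, m_i, m_i+1} ∩ [−3, 3] = {1, 2, 3} → 3 states.
Total: 3.

3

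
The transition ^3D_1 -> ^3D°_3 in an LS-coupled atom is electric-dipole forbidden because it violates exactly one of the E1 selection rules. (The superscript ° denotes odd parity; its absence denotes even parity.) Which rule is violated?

the ΔJ = 0, ±1 rule

Reading off the term symbols: S 1→1, L 2→2, J 1→3, parity even→odd.
ΔL = 0, ±1 (not L=0↔0): L: 2 → 2, ΔL = +0 — ✓.
ΔS = 0: S: 1 → 1 — ✓.
ΔJ = 0, ±1 (not J=0↔0): J: 1 → 3, ΔJ = +2 — ✗.
Parity must change: even → odd — ✓.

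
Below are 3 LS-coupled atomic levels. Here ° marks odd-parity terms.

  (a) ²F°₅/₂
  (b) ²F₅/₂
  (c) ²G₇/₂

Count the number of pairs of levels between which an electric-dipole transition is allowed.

(a)–(b): allowed.
(a)–(c): allowed.
(b)–(c): forbidden (parity).
Allowed pairs: 2 of 3.

2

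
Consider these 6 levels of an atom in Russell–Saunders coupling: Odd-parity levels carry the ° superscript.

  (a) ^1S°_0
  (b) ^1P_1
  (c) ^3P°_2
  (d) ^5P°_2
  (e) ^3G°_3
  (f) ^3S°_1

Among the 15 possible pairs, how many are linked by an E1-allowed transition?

(a)–(b): allowed.
(a)–(c): forbidden (parity, ΔS, ΔJ).
(a)–(d): forbidden (parity, ΔS, ΔJ).
(a)–(e): forbidden (parity, ΔS, ΔL, ΔJ).
(a)–(f): forbidden (parity, ΔS, ΔL).
(b)–(c): forbidden (ΔS).
(b)–(d): forbidden (ΔS).
(b)–(e): forbidden (ΔS, ΔL, ΔJ).
(b)–(f): forbidden (ΔS).
(c)–(d): forbidden (parity, ΔS).
(c)–(e): forbidden (parity, ΔL).
(c)–(f): forbidden (parity).
(d)–(e): forbidden (parity, ΔS, ΔL).
(d)–(f): forbidden (parity, ΔS).
(e)–(f): forbidden (parity, ΔL, ΔJ).
Allowed pairs: 1 of 15.

1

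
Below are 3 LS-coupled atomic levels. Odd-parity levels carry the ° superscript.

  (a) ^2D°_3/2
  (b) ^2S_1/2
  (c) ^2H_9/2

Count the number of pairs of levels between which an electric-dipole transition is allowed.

(a)–(b): forbidden (ΔL).
(a)–(c): forbidden (ΔL, ΔJ).
(b)–(c): forbidden (parity, ΔL, ΔJ).
Allowed pairs: 0 of 3.

0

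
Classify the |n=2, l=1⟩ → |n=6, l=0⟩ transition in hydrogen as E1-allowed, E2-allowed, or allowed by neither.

E1

Δl = 0 − 1 = -1; l_i + l_f = 1.
E1 (Δl = ±1): satisfied.
E2 (Δl = 0,±2, l_i+l_f ≥ 2): not satisfied.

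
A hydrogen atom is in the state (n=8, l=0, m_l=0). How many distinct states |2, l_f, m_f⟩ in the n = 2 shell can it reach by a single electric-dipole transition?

3

E1 requires Δl = ±1, so l_f ∈ {-1, 1}; with 0 ≤ l_f ≤ n_f−1 = 1, the allowed l_f values are {1}.
For l_f = 1: m_f ∈ {m_i−1, m_i, m_i+1} ∩ [−1, 1] = {-1, 0, 1} → 3 states.
Total: 3.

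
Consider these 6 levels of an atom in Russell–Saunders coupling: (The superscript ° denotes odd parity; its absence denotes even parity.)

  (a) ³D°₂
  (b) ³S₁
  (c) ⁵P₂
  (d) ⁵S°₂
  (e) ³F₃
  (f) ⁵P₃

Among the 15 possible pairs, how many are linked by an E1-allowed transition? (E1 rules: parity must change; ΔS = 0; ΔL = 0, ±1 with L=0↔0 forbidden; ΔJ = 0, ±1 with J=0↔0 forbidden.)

(a)–(b): forbidden (ΔL).
(a)–(c): forbidden (ΔS).
(a)–(d): forbidden (parity, ΔS, ΔL).
(a)–(e): allowed.
(a)–(f): forbidden (ΔS).
(b)–(c): forbidden (parity, ΔS).
(b)–(d): forbidden (ΔS, ΔL).
(b)–(e): forbidden (parity, ΔL, ΔJ).
(b)–(f): forbidden (parity, ΔS, ΔJ).
(c)–(d): allowed.
(c)–(e): forbidden (parity, ΔS, ΔL).
(c)–(f): forbidden (parity).
(d)–(e): forbidden (ΔS, ΔL).
(d)–(f): allowed.
(e)–(f): forbidden (parity, ΔS, ΔL).
Allowed pairs: 3 of 15.

3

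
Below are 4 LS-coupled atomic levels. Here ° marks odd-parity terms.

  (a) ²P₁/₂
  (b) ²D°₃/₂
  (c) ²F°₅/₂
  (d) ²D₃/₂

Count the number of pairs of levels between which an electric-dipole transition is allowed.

(a)–(b): allowed.
(a)–(c): forbidden (ΔL, ΔJ).
(a)–(d): forbidden (parity).
(b)–(c): forbidden (parity).
(b)–(d): allowed.
(c)–(d): allowed.
Allowed pairs: 3 of 6.

3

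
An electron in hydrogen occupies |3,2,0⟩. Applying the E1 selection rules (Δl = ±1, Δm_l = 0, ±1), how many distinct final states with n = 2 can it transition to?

3

E1 requires Δl = ±1, so l_f ∈ {1, 3}; with 0 ≤ l_f ≤ n_f−1 = 1, the allowed l_f values are {1}.
For l_f = 1: m_f ∈ {m_i−1, m_i, m_i+1} ∩ [−1, 1] = {-1, 0, 1} → 3 states.
Total: 3.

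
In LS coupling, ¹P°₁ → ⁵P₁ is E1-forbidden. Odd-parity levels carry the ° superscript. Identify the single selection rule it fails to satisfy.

the ΔS = 0 rule

Reading off the term symbols: S 0→2, L 1→1, J 1→1, parity odd→even.
Parity must change: odd → even — ✓.
ΔS = 0: S: 0 → 2 — ✗.
ΔL = 0, ±1 (not L=0↔0): L: 1 → 1, ΔL = +0 — ✓.
ΔJ = 0, ±1 (not J=0↔0): J: 1 → 1, ΔJ = +0 — ✓.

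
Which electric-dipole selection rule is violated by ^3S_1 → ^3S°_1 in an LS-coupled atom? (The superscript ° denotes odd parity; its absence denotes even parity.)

Reading off the term symbols: S 1→1, L 0→0, J 1→1, parity even→odd.
ΔL = 0, ±1 (not L=0↔0): L: 0 → 0, ΔL = +0 — violated.
ΔS = 0: S: 1 → 1 — satisfied.
ΔJ = 0, ±1 (not J=0↔0): J: 1 → 1, ΔJ = +0 — satisfied.
Parity must change: even → odd — satisfied.

the L=0 ↔ L=0 exclusion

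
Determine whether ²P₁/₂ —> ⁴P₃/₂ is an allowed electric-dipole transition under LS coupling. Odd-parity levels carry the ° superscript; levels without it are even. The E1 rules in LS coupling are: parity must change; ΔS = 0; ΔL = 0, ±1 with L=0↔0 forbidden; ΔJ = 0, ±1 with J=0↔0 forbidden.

Initial level: S=1/2, L=1, J=1/2, parity even. Final level: S=3/2, L=1, J=3/2, parity even.
Parity must change: even → even — violated.
ΔS = 0: S: 1/2 → 3/2 — violated.
ΔL = 0, ±1 (not L=0↔0): L: 1 → 1, ΔL = +0 — satisfied.
ΔJ = 0, ±1 (not J=0↔0): J: 1/2 → 3/2, ΔJ = +1 — satisfied.
Rule(s) violated: parity, ΔS.

forbidden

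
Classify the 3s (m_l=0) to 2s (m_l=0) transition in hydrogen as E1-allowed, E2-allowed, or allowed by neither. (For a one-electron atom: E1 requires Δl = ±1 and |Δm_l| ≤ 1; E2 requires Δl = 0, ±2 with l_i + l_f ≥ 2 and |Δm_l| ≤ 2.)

neither

Δl = 0 − 0 = +0; l_i + l_f = 0.
Δm_l = +0.
E1 (Δl = ±1, |Δm_l| ≤ 1): not satisfied.
E2 (Δl = 0,±2, l_i+l_f ≥ 2, |Δm_l| ≤ 2): not satisfied.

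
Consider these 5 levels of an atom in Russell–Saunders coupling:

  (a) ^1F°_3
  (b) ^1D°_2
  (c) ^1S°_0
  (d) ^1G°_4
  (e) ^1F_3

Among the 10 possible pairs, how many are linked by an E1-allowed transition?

3

(a)–(b): forbidden (parity).
(a)–(c): forbidden (parity, ΔL, ΔJ).
(a)–(d): forbidden (parity).
(a)–(e): allowed.
(b)–(c): forbidden (parity, ΔL, ΔJ).
(b)–(d): forbidden (parity, ΔL, ΔJ).
(b)–(e): allowed.
(c)–(d): forbidden (parity, ΔL, ΔJ).
(c)–(e): forbidden (ΔL, ΔJ).
(d)–(e): allowed.
Allowed pairs: 3 of 10.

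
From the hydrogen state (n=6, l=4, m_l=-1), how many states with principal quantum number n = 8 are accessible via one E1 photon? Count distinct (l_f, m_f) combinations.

E1 requires Δl = ±1, so l_f ∈ {3, 5}; with 0 ≤ l_f ≤ n_f−1 = 7, the allowed l_f values are {3, 5}.
For l_f = 3: m_f ∈ {m_i−1, m_i, m_i+1} ∩ [−3, 3] = {-2, -1, 0} → 3 states.
For l_f = 5: m_f ∈ {m_i−1, m_i, m_i+1} ∩ [−5, 5] = {-2, -1, 0} → 3 states.
Total: 6.

6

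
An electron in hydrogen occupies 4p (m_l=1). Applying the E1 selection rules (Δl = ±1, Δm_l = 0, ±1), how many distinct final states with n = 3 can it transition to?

E1 requires Δl = ±1, so l_f ∈ {0, 2}; with 0 ≤ l_f ≤ n_f−1 = 2, the allowed l_f values are {0, 2}.
For l_f = 0: m_f ∈ {m_i−1, m_i, m_i+1} ∩ [−0, 0] = {0} → 1 state.
For l_f = 2: m_f ∈ {m_i−1, m_i, m_i+1} ∩ [−2, 2] = {0, 1, 2} → 3 states.
Total: 4.

4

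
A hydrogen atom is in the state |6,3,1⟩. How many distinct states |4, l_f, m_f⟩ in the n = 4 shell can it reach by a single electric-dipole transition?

E1 requires Δl = ±1, so l_f ∈ {2, 4}; with 0 ≤ l_f ≤ n_f−1 = 3, the allowed l_f values are {2}.
For l_f = 2: m_f ∈ {m_i−1, m_i, m_i+1} ∩ [−2, 2] = {0, 1, 2} → 3 states.
Total: 3.

3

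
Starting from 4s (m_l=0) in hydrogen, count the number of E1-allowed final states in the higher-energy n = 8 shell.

E1 requires Δl = ±1, so l_f ∈ {-1, 1}; with 0 ≤ l_f ≤ n_f−1 = 7, the allowed l_f values are {1}.
For l_f = 1: m_f ∈ {m_i−1, m_i, m_i+1} ∩ [−1, 1] = {-1, 0, 1} → 3 states.
Total: 3.

3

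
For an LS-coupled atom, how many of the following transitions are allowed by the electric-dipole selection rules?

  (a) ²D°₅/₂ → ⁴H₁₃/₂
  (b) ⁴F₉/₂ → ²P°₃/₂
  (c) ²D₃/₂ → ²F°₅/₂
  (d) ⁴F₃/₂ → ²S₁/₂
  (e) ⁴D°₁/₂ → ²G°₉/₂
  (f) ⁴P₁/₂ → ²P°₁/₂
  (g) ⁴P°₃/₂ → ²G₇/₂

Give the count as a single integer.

(a) forbidden (ΔS, ΔL, ΔJ fail)
(b) forbidden (ΔS, ΔL, ΔJ fail)
(c) allowed
(d) forbidden (parity, ΔS, ΔL fail)
(e) forbidden (parity, ΔS, ΔL, ΔJ fail)
(f) forbidden (ΔS fails)
(g) forbidden (ΔS, ΔL, ΔJ fail)
Total allowed: 1 of 7.

1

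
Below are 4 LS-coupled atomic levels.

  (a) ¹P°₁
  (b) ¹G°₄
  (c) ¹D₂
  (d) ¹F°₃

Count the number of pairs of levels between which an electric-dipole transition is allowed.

2

(a)–(b): forbidden (parity, ΔL, ΔJ).
(a)–(c): allowed.
(a)–(d): forbidden (parity, ΔL, ΔJ).
(b)–(c): forbidden (ΔL, ΔJ).
(b)–(d): forbidden (parity).
(c)–(d): allowed.
Allowed pairs: 2 of 6.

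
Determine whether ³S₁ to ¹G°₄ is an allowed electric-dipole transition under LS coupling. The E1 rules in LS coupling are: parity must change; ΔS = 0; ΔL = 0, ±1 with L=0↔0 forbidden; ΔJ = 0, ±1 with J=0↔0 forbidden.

forbidden

Parity must change: even → odd — satisfied.
ΔS = 0: S: 1 → 0 — violated.
ΔL = 0, ±1 (not L=0↔0): L: 0 → 4, ΔL = +4 — violated.
ΔJ = 0, ±1 (not J=0↔0): J: 1 → 4, ΔJ = +3 — violated.
Rule(s) violated: ΔS, ΔL, ΔJ.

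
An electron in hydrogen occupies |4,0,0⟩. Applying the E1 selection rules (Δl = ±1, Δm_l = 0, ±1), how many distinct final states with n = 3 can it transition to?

E1 requires Δl = ±1, so l_f ∈ {-1, 1}; with 0 ≤ l_f ≤ n_f−1 = 2, the allowed l_f values are {1}.
For l_f = 1: m_f ∈ {m_i−1, m_i, m_i+1} ∩ [−1, 1] = {-1, 0, 1} → 3 states.
Total: 3.

3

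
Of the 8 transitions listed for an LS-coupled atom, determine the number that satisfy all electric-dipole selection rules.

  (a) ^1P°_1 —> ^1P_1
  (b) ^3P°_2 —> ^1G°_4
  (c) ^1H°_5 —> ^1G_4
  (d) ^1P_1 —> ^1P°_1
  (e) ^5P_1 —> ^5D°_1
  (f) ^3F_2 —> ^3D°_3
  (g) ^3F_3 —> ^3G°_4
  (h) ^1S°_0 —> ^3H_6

6

(a) allowed
(b) forbidden (parity, ΔS, ΔL, ΔJ fail)
(c) allowed
(d) allowed
(e) allowed
(f) allowed
(g) allowed
(h) forbidden (ΔS, ΔL, ΔJ fail)
Total allowed: 6 of 8.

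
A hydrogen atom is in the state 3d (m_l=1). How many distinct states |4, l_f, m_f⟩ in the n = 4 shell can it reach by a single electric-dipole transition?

E1 requires Δl = ±1, so l_f ∈ {1, 3}; with 0 ≤ l_f ≤ n_f−1 = 3, the allowed l_f values are {1, 3}.
For l_f = 1: m_f ∈ {m_i−1, m_i, m_i+1} ∩ [−1, 1] = {0, 1} → 2 states.
For l_f = 3: m_f ∈ {m_i−1, m_i, m_i+1} ∩ [−3, 3] = {0, 1, 2} → 3 states.
Total: 5.

5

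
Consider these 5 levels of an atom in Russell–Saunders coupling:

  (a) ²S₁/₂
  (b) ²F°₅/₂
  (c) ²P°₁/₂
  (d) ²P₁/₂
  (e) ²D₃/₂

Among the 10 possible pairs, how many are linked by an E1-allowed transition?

(a)–(b): forbidden (ΔL, ΔJ).
(a)–(c): allowed.
(a)–(d): forbidden (parity).
(a)–(e): forbidden (parity, ΔL).
(b)–(c): forbidden (parity, ΔL, ΔJ).
(b)–(d): forbidden (ΔL, ΔJ).
(b)–(e): allowed.
(c)–(d): allowed.
(c)–(e): allowed.
(d)–(e): forbidden (parity).
Allowed pairs: 4 of 10.

4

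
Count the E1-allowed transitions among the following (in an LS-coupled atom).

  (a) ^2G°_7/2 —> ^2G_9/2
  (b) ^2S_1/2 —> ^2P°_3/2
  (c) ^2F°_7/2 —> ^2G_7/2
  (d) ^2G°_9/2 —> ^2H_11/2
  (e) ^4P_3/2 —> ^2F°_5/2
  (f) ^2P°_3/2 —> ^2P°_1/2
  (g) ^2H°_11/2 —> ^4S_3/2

4

(a) allowed
(b) allowed
(c) allowed
(d) allowed
(e) forbidden (ΔS, ΔL fail)
(f) forbidden (parity fails)
(g) forbidden (ΔS, ΔL, ΔJ fail)
Total allowed: 4 of 7.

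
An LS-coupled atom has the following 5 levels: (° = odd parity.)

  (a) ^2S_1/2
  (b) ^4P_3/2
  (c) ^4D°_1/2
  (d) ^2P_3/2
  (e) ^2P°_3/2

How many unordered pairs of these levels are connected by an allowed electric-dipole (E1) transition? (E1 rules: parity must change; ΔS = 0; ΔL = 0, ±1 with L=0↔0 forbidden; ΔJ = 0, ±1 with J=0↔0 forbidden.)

(a)–(b): forbidden (parity, ΔS).
(a)–(c): forbidden (ΔS, ΔL).
(a)–(d): forbidden (parity).
(a)–(e): allowed.
(b)–(c): allowed.
(b)–(d): forbidden (parity, ΔS).
(b)–(e): forbidden (ΔS).
(c)–(d): forbidden (ΔS).
(c)–(e): forbidden (parity, ΔS).
(d)–(e): allowed.
Allowed pairs: 3 of 10.

3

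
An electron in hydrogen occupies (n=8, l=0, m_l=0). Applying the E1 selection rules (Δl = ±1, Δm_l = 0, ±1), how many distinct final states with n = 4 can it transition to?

3

E1 requires Δl = ±1, so l_f ∈ {-1, 1}; with 0 ≤ l_f ≤ n_f−1 = 3, the allowed l_f values are {1}.
For l_f = 1: m_f ∈ {m_i−1, m_i, m_i+1} ∩ [−1, 1] = {-1, 0, 1} → 3 states.
Total: 3.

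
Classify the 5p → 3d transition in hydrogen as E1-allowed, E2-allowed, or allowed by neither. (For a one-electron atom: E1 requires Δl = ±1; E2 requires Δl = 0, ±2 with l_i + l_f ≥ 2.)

E1

Δl = 2 − 1 = +1; l_i + l_f = 3.
E1 (Δl = ±1): satisfied.
E2 (Δl = 0,±2, l_i+l_f ≥ 2): not satisfied.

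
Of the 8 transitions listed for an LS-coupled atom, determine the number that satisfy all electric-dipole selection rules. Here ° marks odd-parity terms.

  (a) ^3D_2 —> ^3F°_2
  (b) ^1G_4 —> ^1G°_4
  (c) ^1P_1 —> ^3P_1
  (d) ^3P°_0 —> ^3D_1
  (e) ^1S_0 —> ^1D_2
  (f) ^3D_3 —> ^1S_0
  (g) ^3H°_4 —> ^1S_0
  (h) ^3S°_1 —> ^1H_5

3

(a) allowed
(b) allowed
(c) forbidden (parity, ΔS fail)
(d) allowed
(e) forbidden (parity, ΔL, ΔJ fail)
(f) forbidden (parity, ΔS, ΔL, ΔJ fail)
(g) forbidden (ΔS, ΔL, ΔJ fail)
(h) forbidden (ΔS, ΔL, ΔJ fail)
Total allowed: 3 of 8.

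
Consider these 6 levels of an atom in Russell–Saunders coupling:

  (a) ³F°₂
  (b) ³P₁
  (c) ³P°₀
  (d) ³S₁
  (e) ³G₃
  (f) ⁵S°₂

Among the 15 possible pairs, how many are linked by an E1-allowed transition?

3

(a)–(b): forbidden (ΔL).
(a)–(c): forbidden (parity, ΔL, ΔJ).
(a)–(d): forbidden (ΔL).
(a)–(e): allowed.
(a)–(f): forbidden (parity, ΔS, ΔL).
(b)–(c): allowed.
(b)–(d): forbidden (parity).
(b)–(e): forbidden (parity, ΔL, ΔJ).
(b)–(f): forbidden (ΔS).
(c)–(d): allowed.
(c)–(e): forbidden (ΔL, ΔJ).
(c)–(f): forbidden (parity, ΔS, ΔJ).
(d)–(e): forbidden (parity, ΔL, ΔJ).
(d)–(f): forbidden (ΔS, ΔL).
(e)–(f): forbidden (ΔS, ΔL).
Allowed pairs: 3 of 15.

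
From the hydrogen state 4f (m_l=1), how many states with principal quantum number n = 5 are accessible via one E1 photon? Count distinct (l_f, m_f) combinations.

6

E1 requires Δl = ±1, so l_f ∈ {2, 4}; with 0 ≤ l_f ≤ n_f−1 = 4, the allowed l_f values are {2, 4}.
For l_f = 2: m_f ∈ {m_i−1, m_i, m_i+1} ∩ [−2, 2] = {0, 1, 2} → 3 states.
For l_f = 4: m_f ∈ {m_i−1, m_i, m_i+1} ∩ [−4, 4] = {0, 1, 2} → 3 states.
Total: 6.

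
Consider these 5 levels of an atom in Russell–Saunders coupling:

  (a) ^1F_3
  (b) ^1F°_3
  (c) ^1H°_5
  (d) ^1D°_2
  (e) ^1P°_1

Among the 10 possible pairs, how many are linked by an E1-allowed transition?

(a)–(b): allowed.
(a)–(c): forbidden (ΔL, ΔJ).
(a)–(d): allowed.
(a)–(e): forbidden (ΔL, ΔJ).
(b)–(c): forbidden (parity, ΔL, ΔJ).
(b)–(d): forbidden (parity).
(b)–(e): forbidden (parity, ΔL, ΔJ).
(c)–(d): forbidden (parity, ΔL, ΔJ).
(c)–(e): forbidden (parity, ΔL, ΔJ).
(d)–(e): forbidden (parity).
Allowed pairs: 2 of 10.

2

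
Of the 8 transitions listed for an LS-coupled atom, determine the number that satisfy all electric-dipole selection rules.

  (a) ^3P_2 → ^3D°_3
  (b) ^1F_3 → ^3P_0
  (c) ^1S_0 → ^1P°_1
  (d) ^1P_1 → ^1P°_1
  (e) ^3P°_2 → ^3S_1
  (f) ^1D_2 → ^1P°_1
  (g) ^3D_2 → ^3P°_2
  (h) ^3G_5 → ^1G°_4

(a) allowed
(b) forbidden (parity, ΔS, ΔL, ΔJ fail)
(c) allowed
(d) allowed
(e) allowed
(f) allowed
(g) allowed
(h) forbidden (ΔS fails)
Total allowed: 6 of 8.

6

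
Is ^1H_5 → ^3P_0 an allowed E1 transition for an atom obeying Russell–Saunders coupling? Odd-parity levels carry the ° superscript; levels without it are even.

Reading off the term symbols: S 0→1, L 5→1, J 5→0, parity even→even.
ΔL = 0, ±1 (not L=0↔0): L: 5 → 1, ΔL = -4 — fails.
ΔS = 0: S: 0 → 1 — fails.
Parity must change: even → even — fails.
ΔJ = 0, ±1 (not J=0↔0): J: 5 → 0, ΔJ = -5 — fails.
Rule(s) violated: parity, ΔS, ΔL, ΔJ.

forbidden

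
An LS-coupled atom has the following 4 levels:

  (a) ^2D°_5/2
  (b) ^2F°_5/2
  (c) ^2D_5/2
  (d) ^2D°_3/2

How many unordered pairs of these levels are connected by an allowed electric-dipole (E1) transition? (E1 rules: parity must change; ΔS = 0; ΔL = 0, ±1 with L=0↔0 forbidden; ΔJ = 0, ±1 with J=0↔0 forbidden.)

(a)–(b): forbidden (parity).
(a)–(c): allowed.
(a)–(d): forbidden (parity).
(b)–(c): allowed.
(b)–(d): forbidden (parity).
(c)–(d): allowed.
Allowed pairs: 3 of 6.

3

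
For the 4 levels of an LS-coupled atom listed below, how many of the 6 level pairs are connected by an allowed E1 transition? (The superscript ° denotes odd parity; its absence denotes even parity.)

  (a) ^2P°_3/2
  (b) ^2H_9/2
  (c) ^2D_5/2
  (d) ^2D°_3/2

(a)–(b): forbidden (ΔL, ΔJ).
(a)–(c): allowed.
(a)–(d): forbidden (parity).
(b)–(c): forbidden (parity, ΔL, ΔJ).
(b)–(d): forbidden (ΔL, ΔJ).
(c)–(d): allowed.
Allowed pairs: 2 of 6.

2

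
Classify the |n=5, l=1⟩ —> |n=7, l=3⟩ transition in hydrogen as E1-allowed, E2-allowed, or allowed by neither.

E2

Δl = 3 − 1 = +2; l_i + l_f = 4.
E1 (Δl = ±1): not satisfied.
E2 (Δl = 0,±2, l_i+l_f ≥ 2): satisfied.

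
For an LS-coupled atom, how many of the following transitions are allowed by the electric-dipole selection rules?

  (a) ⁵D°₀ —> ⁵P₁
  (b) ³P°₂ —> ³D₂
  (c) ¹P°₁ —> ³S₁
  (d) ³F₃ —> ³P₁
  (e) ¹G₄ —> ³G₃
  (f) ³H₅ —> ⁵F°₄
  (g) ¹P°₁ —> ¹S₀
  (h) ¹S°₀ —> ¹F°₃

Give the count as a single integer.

(a) allowed
(b) allowed
(c) forbidden (ΔS fails)
(d) forbidden (parity, ΔL, ΔJ fail)
(e) forbidden (parity, ΔS fail)
(f) forbidden (ΔS, ΔL fail)
(g) allowed
(h) forbidden (parity, ΔL, ΔJ fail)
Total allowed: 3 of 8.

3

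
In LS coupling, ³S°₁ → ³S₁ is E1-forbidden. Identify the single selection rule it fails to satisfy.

Parity must change: odd → even — passes.
ΔS = 0: S: 1 → 1 — passes.
ΔL = 0, ±1 (not L=0↔0): L: 0 → 0, ΔL = +0 — fails.
ΔJ = 0, ±1 (not J=0↔0): J: 1 → 1, ΔJ = +0 — passes.

the L=0 ↔ L=0 exclusion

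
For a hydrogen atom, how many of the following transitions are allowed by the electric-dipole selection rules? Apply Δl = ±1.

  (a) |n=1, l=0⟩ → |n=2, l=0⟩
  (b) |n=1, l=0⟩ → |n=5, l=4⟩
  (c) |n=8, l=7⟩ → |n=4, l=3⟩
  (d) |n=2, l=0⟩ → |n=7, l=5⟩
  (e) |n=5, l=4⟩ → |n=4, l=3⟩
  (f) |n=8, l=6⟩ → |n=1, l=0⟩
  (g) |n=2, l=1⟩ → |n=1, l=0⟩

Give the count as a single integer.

(a) forbidden — Δl = +0 (E1 requires Δl = ±1)
(b) forbidden — Δl = +4 (E1 requires Δl = ±1)
(c) forbidden — Δl = -4 (E1 requires Δl = ±1)
(d) forbidden — Δl = +5 (E1 requires Δl = ±1)
(e) allowed
(f) forbidden — Δl = -6 (E1 requires Δl = ±1)
(g) allowed
Total allowed: 2 of 7.

2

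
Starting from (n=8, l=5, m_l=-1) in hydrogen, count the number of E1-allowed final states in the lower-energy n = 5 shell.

3

E1 requires Δl = ±1, so l_f ∈ {4, 6}; with 0 ≤ l_f ≤ n_f−1 = 4, the allowed l_f values are {4}.
For l_f = 4: m_f ∈ {m_i−1, m_i, m_i+1} ∩ [−4, 4] = {-2, -1, 0} → 3 states.
Total: 3.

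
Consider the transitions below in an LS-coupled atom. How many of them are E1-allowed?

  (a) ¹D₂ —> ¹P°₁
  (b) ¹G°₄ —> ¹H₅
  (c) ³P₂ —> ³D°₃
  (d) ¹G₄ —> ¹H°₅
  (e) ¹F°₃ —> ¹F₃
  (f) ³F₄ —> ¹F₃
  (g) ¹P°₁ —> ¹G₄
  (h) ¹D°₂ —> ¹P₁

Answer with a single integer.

(a) allowed
(b) allowed
(c) allowed
(d) allowed
(e) allowed
(f) forbidden (parity, ΔS fail)
(g) forbidden (ΔL, ΔJ fail)
(h) allowed
Total allowed: 6 of 8.

6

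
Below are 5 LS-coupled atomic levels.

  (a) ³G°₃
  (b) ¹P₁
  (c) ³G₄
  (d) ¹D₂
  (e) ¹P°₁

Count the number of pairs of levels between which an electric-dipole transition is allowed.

(a)–(b): forbidden (ΔS, ΔL, ΔJ).
(a)–(c): allowed.
(a)–(d): forbidden (ΔS, ΔL).
(a)–(e): forbidden (parity, ΔS, ΔL, ΔJ).
(b)–(c): forbidden (parity, ΔS, ΔL, ΔJ).
(b)–(d): forbidden (parity).
(b)–(e): allowed.
(c)–(d): forbidden (parity, ΔS, ΔL, ΔJ).
(c)–(e): forbidden (ΔS, ΔL, ΔJ).
(d)–(e): allowed.
Allowed pairs: 3 of 10.

3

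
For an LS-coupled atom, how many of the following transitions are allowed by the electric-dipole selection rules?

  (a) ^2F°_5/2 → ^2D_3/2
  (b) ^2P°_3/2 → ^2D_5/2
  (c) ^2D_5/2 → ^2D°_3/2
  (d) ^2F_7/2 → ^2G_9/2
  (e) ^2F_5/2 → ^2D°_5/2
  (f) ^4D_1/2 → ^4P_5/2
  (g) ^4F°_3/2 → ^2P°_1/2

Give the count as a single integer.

(a) allowed
(b) allowed
(c) allowed
(d) forbidden (parity fails)
(e) allowed
(f) forbidden (parity, ΔJ fail)
(g) forbidden (parity, ΔS, ΔL fail)
Total allowed: 4 of 7.

4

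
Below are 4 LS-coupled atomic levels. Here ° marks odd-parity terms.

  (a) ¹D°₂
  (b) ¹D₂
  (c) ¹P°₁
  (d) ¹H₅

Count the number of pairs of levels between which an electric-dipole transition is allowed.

2

(a)–(b): allowed.
(a)–(c): forbidden (parity).
(a)–(d): forbidden (ΔL, ΔJ).
(b)–(c): allowed.
(b)–(d): forbidden (parity, ΔL, ΔJ).
(c)–(d): forbidden (ΔL, ΔJ).
Allowed pairs: 2 of 6.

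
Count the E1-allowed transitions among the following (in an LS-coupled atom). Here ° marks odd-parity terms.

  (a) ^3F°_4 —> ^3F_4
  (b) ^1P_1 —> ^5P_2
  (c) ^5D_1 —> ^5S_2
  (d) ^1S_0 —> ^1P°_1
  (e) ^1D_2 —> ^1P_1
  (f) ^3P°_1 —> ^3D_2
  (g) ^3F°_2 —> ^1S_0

3

(a) allowed
(b) forbidden (parity, ΔS fail)
(c) forbidden (parity, ΔL fail)
(d) allowed
(e) forbidden (parity fails)
(f) allowed
(g) forbidden (ΔS, ΔL, ΔJ fail)
Total allowed: 3 of 7.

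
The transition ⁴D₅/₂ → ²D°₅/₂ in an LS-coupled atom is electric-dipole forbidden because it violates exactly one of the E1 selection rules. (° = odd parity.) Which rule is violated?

Reading off the term symbols: S 3/2→1/2, L 2→2, J 5/2→5/2, parity even→odd.
ΔL = 0, ±1 (not L=0↔0): L: 2 → 2, ΔL = +0 — ok.
ΔS = 0: S: 3/2 → 1/2 — fails.
ΔJ = 0, ±1 (not J=0↔0): J: 5/2 → 5/2, ΔJ = +0 — ok.
Parity must change: even → odd — ok.

the ΔS = 0 rule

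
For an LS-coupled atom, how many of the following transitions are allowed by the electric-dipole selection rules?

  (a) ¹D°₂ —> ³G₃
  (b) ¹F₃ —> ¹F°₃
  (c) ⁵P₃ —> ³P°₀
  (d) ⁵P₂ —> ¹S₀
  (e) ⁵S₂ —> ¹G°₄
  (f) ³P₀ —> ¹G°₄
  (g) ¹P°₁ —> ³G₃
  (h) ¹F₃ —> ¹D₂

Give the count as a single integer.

1

(a) forbidden (ΔS, ΔL fail)
(b) allowed
(c) forbidden (ΔS, ΔJ fail)
(d) forbidden (parity, ΔS, ΔJ fail)
(e) forbidden (ΔS, ΔL, ΔJ fail)
(f) forbidden (ΔS, ΔL, ΔJ fail)
(g) forbidden (ΔS, ΔL, ΔJ fail)
(h) forbidden (parity fails)
Total allowed: 1 of 8.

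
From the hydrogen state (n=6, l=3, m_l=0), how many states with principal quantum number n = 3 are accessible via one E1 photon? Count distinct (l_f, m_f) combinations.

3

E1 requires Δl = ±1, so l_f ∈ {2, 4}; with 0 ≤ l_f ≤ n_f−1 = 2, the allowed l_f values are {2}.
For l_f = 2: m_f ∈ {m_i−1, m_i, m_i+1} ∩ [−2, 2] = {-1, 0, 1} → 3 states.
Total: 3.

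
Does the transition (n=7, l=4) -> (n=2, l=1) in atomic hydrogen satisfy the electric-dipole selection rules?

forbidden

l: 4 → 1 (Δl = -3). Δl = ±1 fails.
The transition is electric-dipole forbidden.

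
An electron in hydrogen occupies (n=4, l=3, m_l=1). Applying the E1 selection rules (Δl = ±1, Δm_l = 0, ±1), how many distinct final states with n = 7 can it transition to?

E1 requires Δl = ±1, so l_f ∈ {2, 4}; with 0 ≤ l_f ≤ n_f−1 = 6, the allowed l_f values are {2, 4}.
For l_f = 2: m_f ∈ {m_i−1, m_i, m_i+1} ∩ [−2, 2] = {0, 1, 2} → 3 states.
For l_f = 4: m_f ∈ {m_i−1, m_i, m_i+1} ∩ [−4, 4] = {0, 1, 2} → 3 states.
Total: 6.

6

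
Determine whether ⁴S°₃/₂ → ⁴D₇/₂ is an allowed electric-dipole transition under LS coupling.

forbidden

ΔL = 0, ±1 (not L=0↔0): L: 0 → 2, ΔL = +2 — fails.
ΔS = 0: S: 3/2 → 3/2 — ok.
ΔJ = 0, ±1 (not J=0↔0): J: 3/2 → 7/2, ΔJ = +2 — fails.
Parity must change: odd → even — ok.
Rule(s) violated: ΔL, ΔJ.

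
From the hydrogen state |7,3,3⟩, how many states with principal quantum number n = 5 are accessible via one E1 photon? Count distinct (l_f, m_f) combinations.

E1 requires Δl = ±1, so l_f ∈ {2, 4}; with 0 ≤ l_f ≤ n_f−1 = 4, the allowed l_f values are {2, 4}.
For l_f = 2: m_f ∈ {m_i−1, m_i, m_i+1} ∩ [−2, 2] = {2} → 1 state.
For l_f = 4: m_f ∈ {m_i−1, m_i, m_i+1} ∩ [−4, 4] = {2, 3, 4} → 3 states.
Total: 4.

4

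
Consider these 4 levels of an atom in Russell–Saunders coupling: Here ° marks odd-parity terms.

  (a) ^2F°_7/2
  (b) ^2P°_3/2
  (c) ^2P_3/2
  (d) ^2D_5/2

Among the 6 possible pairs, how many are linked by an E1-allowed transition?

3

(a)–(b): forbidden (parity, ΔL, ΔJ).
(a)–(c): forbidden (ΔL, ΔJ).
(a)–(d): allowed.
(b)–(c): allowed.
(b)–(d): allowed.
(c)–(d): forbidden (parity).
Allowed pairs: 3 of 6.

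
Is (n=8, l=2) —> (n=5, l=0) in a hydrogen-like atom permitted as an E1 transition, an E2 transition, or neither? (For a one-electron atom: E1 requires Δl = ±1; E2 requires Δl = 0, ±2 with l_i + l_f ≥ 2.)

E2

Δl = 0 − 2 = -2; l_i + l_f = 2.
E1 (Δl = ±1): not satisfied.
E2 (Δl = 0,±2, l_i+l_f ≥ 2): satisfied.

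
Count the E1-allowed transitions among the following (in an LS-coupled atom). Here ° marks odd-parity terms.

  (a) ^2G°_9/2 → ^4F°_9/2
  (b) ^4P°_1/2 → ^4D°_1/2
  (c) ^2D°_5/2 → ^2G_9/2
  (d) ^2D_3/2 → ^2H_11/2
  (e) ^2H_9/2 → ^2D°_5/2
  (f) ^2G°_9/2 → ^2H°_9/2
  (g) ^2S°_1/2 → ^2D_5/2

(a) forbidden (parity, ΔS fail)
(b) forbidden (parity fails)
(c) forbidden (ΔL, ΔJ fail)
(d) forbidden (parity, ΔL, ΔJ fail)
(e) forbidden (ΔL, ΔJ fail)
(f) forbidden (parity fails)
(g) forbidden (ΔL, ΔJ fail)
Total allowed: 0 of 7.

0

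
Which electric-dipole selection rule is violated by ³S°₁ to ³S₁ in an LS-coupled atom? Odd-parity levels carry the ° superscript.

Reading off the term symbols: S 1→1, L 0→0, J 1→1, parity odd→even.
ΔJ = 0, ±1 (not J=0↔0): J: 1 → 1, ΔJ = +0 — passes.
Parity must change: odd → even — passes.
ΔL = 0, ±1 (not L=0↔0): L: 0 → 0, ΔL = +0 — fails.
ΔS = 0: S: 1 → 1 — passes.

the L=0 ↔ L=0 exclusion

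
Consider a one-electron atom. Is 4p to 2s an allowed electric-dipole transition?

l: 1 → 0 (Δl = -1). Δl = ±1 ✓.
All E1 selection rules are satisfied.

allowed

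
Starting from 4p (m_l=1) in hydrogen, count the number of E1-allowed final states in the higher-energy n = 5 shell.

4

E1 requires Δl = ±1, so l_f ∈ {0, 2}; with 0 ≤ l_f ≤ n_f−1 = 4, the allowed l_f values are {0, 2}.
For l_f = 0: m_f ∈ {m_i−1, m_i, m_i+1} ∩ [−0, 0] = {0} → 1 state.
For l_f = 2: m_f ∈ {m_i−1, m_i, m_i+1} ∩ [−2, 2] = {0, 1, 2} → 3 states.
Total: 4.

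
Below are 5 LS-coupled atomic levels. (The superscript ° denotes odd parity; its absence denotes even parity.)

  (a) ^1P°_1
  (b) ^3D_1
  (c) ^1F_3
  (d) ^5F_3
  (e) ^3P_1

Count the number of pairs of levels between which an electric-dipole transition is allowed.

(a)–(b): forbidden (ΔS).
(a)–(c): forbidden (ΔL, ΔJ).
(a)–(d): forbidden (ΔS, ΔL, ΔJ).
(a)–(e): forbidden (ΔS).
(b)–(c): forbidden (parity, ΔS, ΔJ).
(b)–(d): forbidden (parity, ΔS, ΔJ).
(b)–(e): forbidden (parity).
(c)–(d): forbidden (parity, ΔS).
(c)–(e): forbidden (parity, ΔS, ΔL, ΔJ).
(d)–(e): forbidden (parity, ΔS, ΔL, ΔJ).
Allowed pairs: 0 of 10.

0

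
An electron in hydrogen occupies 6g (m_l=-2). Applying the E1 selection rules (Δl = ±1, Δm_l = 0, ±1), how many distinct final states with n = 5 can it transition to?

3

E1 requires Δl = ±1, so l_f ∈ {3, 5}; with 0 ≤ l_f ≤ n_f−1 = 4, the allowed l_f values are {3}.
For l_f = 3: m_f ∈ {m_i−1, m_i, m_i+1} ∩ [−3, 3] = {-3, -2, -1} → 3 states.
Total: 3.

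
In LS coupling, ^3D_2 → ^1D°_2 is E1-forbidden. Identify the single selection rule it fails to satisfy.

the ΔS = 0 rule

Initial level: S=1, L=2, J=2, parity even. Final level: S=0, L=2, J=2, parity odd.
Parity must change: even → odd — satisfied.
ΔS = 0: S: 1 → 0 — violated.
ΔL = 0, ±1 (not L=0↔0): L: 2 → 2, ΔL = +0 — satisfied.
ΔJ = 0, ±1 (not J=0↔0): J: 2 → 2, ΔJ = +0 — satisfied.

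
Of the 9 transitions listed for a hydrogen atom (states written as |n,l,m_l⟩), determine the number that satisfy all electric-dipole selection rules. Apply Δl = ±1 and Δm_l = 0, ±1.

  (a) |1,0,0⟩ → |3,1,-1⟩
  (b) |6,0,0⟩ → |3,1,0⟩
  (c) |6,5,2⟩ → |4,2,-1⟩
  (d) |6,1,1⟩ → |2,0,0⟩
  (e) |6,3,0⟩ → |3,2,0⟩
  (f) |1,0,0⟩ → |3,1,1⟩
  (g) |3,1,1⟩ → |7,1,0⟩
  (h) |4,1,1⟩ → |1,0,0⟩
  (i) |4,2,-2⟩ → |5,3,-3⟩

(a) allowed
(b) allowed
(c) forbidden — Δl = -3 (E1 requires Δl = ±1); Δm_l = -3 (E1 requires Δm_l = 0, ±1)
(d) allowed
(e) allowed
(f) allowed
(g) forbidden — Δl = +0 (E1 requires Δl = ±1)
(h) allowed
(i) allowed
Total allowed: 7 of 9.

7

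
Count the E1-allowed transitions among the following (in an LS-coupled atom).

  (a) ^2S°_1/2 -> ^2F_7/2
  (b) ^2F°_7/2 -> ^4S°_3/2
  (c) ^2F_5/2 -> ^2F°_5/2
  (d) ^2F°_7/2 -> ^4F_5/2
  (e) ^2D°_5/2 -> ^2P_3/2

(a) forbidden (ΔL, ΔJ fail)
(b) forbidden (parity, ΔS, ΔL, ΔJ fail)
(c) allowed
(d) forbidden (ΔS fails)
(e) allowed
Total allowed: 2 of 5.

2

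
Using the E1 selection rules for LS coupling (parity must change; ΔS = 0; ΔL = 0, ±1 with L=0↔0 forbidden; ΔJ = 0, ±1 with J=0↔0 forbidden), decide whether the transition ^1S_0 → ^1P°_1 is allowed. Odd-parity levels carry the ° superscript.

allowed

Parity must change: even → odd — satisfied.
ΔS = 0: S: 0 → 0 — satisfied.
ΔL = 0, ±1 (not L=0↔0): L: 0 → 1, ΔL = +1 — satisfied.
ΔJ = 0, ±1 (not J=0↔0): J: 0 → 1, ΔJ = +1 — satisfied.
All four E1 rules are satisfied.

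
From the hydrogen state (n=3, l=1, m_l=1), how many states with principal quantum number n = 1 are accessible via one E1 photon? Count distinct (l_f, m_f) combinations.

E1 requires Δl = ±1, so l_f ∈ {0, 2}; with 0 ≤ l_f ≤ n_f−1 = 0, the allowed l_f values are {0}.
For l_f = 0: m_f ∈ {m_i−1, m_i, m_i+1} ∩ [−0, 0] = {0} → 1 state.
Total: 1.

1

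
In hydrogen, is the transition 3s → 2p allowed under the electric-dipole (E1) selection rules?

allowed

Δl = 1 − 0 = +1; the E1 rule Δl = ±1 is passes.
All E1 selection rules are satisfied.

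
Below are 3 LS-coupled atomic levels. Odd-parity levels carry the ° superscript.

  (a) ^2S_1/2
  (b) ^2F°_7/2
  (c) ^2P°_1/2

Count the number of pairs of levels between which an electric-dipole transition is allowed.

1

(a)–(b): forbidden (ΔL, ΔJ).
(a)–(c): allowed.
(b)–(c): forbidden (parity, ΔL, ΔJ).
Allowed pairs: 1 of 3.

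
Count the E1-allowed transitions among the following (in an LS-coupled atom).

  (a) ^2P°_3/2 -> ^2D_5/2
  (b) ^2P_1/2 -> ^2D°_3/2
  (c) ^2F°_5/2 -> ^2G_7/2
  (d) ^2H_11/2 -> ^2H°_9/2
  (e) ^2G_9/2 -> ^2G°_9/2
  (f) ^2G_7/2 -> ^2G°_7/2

6

(a) allowed
(b) allowed
(c) allowed
(d) allowed
(e) allowed
(f) allowed
Total allowed: 6 of 6.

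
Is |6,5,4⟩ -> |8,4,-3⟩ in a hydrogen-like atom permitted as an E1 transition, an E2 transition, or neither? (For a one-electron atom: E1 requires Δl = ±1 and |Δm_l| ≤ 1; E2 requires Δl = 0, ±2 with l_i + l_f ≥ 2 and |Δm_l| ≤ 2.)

Δl = 4 − 5 = -1; l_i + l_f = 9.
Δm_l = -7.
E1 (Δl = ±1, |Δm_l| ≤ 1): not satisfied.
E2 (Δl = 0,±2, l_i+l_f ≥ 2, |Δm_l| ≤ 2): not satisfied.

neither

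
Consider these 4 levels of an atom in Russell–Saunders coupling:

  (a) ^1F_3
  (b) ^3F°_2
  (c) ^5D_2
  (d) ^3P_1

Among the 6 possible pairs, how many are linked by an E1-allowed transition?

(a)–(b): forbidden (ΔS).
(a)–(c): forbidden (parity, ΔS).
(a)–(d): forbidden (parity, ΔS, ΔL, ΔJ).
(b)–(c): forbidden (ΔS).
(b)–(d): forbidden (ΔL).
(c)–(d): forbidden (parity, ΔS).
Allowed pairs: 0 of 6.

0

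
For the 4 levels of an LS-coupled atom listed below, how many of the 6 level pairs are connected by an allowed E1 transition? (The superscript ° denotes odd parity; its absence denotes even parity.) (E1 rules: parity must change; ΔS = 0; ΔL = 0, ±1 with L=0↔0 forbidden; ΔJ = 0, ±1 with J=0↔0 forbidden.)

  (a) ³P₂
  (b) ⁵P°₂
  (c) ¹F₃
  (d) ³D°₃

1

(a)–(b): forbidden (ΔS).
(a)–(c): forbidden (parity, ΔS, ΔL).
(a)–(d): allowed.
(b)–(c): forbidden (ΔS, ΔL).
(b)–(d): forbidden (parity, ΔS).
(c)–(d): forbidden (ΔS).
Allowed pairs: 1 of 6.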